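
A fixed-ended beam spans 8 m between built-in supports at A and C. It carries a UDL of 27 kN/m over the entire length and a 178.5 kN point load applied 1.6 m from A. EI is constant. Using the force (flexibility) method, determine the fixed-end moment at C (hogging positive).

M_C = 189.7 kN·m

Take the two fixed-end moments M_A, M_C as redundants; the released structure is the simple span AC.
On the primary (simply-supported) span, the end slopes from the loading are:
  at A: UDL 27: wL³/(24EI) = 576/EI
  at C: UDL 27: wL³/(24EI) = 576/EI
  at A: point load 178.5 at a = 1.6: Pab(L + b)/(6LEI) = 548.4/EI
  at C: point load 178.5 at a = 1.6: Pab(L + a)/(6LEI) = 365.6/EI
  θ_A0 = 1124/EI,  θ_C0 = 941.6/EI
Flexibility coefficients: a unit moment at one end gives L/(3EI) there and L/(6EI) at the far end, so f₁₁ = f₂₂ = 2.667/EI and f₁₂ = f₂₁ = 1.333/EI.
Compatibility — zero rotation at each built-in end:
  2.667 M_A + 1.333 M_C = 1124
  1.333 M_A + 2.667 M_C = 941.6
Solving the pair gives M_A = 326.8 kN·m and M_C = 189.7 kN·m (hogging).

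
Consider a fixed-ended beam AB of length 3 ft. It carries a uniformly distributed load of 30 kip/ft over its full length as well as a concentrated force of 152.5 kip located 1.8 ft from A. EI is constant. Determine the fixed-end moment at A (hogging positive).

M_A = 66.42 kip·ft

Take the two fixed-end moments M_A, M_B as redundants; the released structure is the simple span AB.
Simple-span end rotations at A and B under the given loads:
  at A: UDL 30: wL³/(24EI) = 33.75/EI
  at B: UDL 30: wL³/(24EI) = 33.75/EI
  at A: point load 152.5 at a = 1.8: Pab(L + b)/(6LEI) = 76.86/EI
  at B: point load 152.5 at a = 1.8: Pab(L + a)/(6LEI) = 87.84/EI
  θ_A0 = 110.6/EI,  θ_B0 = 121.6/EI
Flexibility coefficients: a unit moment at one end gives L/(3EI) there and L/(6EI) at the far end, so f₁₁ = f₂₂ = 1/EI and f₁₂ = f₂₁ = 0.5/EI.
Compatibility — zero rotation at each built-in end:
  1 M_A + 0.5 M_B = 110.6
  0.5 M_A + 1 M_B = 121.6
Solving the pair gives M_A = 66.42 kip·ft and M_B = 88.38 kip·ft (hogging).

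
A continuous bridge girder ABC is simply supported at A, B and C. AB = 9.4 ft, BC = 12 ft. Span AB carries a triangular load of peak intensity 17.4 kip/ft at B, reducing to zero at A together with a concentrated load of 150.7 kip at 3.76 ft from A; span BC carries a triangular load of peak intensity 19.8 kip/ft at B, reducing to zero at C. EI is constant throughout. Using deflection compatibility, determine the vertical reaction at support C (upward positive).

R_C = 18.25 kip

Take M_B as the redundant. Released structure: two simple spans AB and BC with a hinge at B.
Rotations at B on the released spans (each span's end-slope, ×1/EI):
  span AB: triangular load, peak 17.4: w₀L³/(45EI) = 321.2/EI
  span AB: point load 150.7 at a = 3.76: Pab(L + a)/(6LEI) = 745.7/EI
  span BC: triangular load, peak 19.8: w₀L³/(45EI) = 760.3/EI
  relative rotation θ_0 = (1067 + 760.3)/EI = 1827/EI
A unit hogging moment at B produces rotation L₁/(3EI) + L₂/(3EI) = 7.133/EI.
Slope continuity at B: θ_0 = M_B·7.133/EI, so M_B = 1827/7.133 = 256.1 kip·ft (hogging).
Span BC, ΣM about C: R_B^{BC}·12 = 950.4 + 256.1, so R_B^{BC} = 100.5 kip and R_C = 118.8 − 100.5 = 18.25 kip.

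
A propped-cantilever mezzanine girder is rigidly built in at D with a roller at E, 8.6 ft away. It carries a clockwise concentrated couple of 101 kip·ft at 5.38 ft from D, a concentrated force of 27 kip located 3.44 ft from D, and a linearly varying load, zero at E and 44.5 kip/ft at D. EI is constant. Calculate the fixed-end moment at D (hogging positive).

M_D = 234.7 kip·ft

Choose R_E as the redundant. The primary structure is the cantilever fixed at D.
Primary-structure tip deflection at E by superposition:
  clockwise couple 101 at a = 5.38: M₀a(2L − a)/(2EI) = 3211/EI
  point load 27 at a = 3.44: Pa²(3L − a)/(6EI) = 1191/EI
  triangular load, peak 44.5 at the fixed end: w₀L⁴/(30EI) = 8114/EI
  δ_0 = 12516/EI
Tip deflection under a unit load at E: L³/(3EI) = 212/EI.
The prop prevents deflection at E: R_E = δ_0/δ_{EE} = 12516/212 = 59.03 kip.
Moment equilibrium about D: M_D = Σ(load moments about D) − R_E·L = 742.4 − 59.03×8.6 = 234.7 kip·ft.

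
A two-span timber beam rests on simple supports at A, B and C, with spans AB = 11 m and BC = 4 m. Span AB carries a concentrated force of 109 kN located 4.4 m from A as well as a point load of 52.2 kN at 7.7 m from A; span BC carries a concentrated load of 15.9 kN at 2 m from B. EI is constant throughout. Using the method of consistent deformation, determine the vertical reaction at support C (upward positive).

Insert a hinge at B; M_B is the redundant, and each span becomes simply supported.
Rotations at B on the released spans (each span's end-slope, ×1/EI):
  span AB: point load 109 at a = 4.4: Pab(L + a)/(6LEI) = 738.6/EI
  span AB: point load 52.2 at a = 7.7: Pab(L + a)/(6LEI) = 375.8/EI
  span BC: point load 15.9 at a = 2: Pab(L + b)/(6LEI) = 15.9/EI
  relative rotation θ_0 = (1114 + 15.9)/EI = 1130/EI
A unit hogging moment at B produces rotation L₁/(3EI) + L₂/(3EI) = 5/EI.
Compatibility: M_B·(L₁+L₂)/(3EI) = θ_0, giving M_B = 226.1 kN·m (hogging).
Span BC, ΣM about C: R_B^{BC}·4 = 31.8 + 226.1, so R_B^{BC} = 64.46 kN and R_C = 15.9 − 64.46 = -48.56 kN.

R_C = -48.56 kN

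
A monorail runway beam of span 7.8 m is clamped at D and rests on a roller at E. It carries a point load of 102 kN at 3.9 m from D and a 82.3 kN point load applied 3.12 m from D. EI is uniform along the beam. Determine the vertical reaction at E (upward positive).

Release the roller at E. Primary structure: cantilever fixed at D.
Primary-structure tip deflection at E by superposition:
  point load 102 at a = 3.9: Pa²(3L − a)/(6EI) = 5042/EI
  point load 82.3 at a = 3.12: Pa²(3L − a)/(6EI) = 2708/EI
  δ_0 = 7750/EI
Tip deflection under a unit load at E: L³/(3EI) = 158.2/EI.
The prop prevents deflection at E: R_E = δ_0/δ_{EE} = 7750/158.2 = 48.99 kN.

R_E = 48.99 kN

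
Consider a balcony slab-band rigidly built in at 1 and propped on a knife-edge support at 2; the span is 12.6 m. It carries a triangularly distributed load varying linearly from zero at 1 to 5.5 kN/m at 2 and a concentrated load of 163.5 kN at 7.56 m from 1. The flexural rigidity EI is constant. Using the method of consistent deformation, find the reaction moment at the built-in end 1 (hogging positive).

Remove the prop at 2; the released (primary) structure is a cantilever built in at 1.
Free-end deflection of the primary structure under the applied loading (downward +):
  triangular load, peak 5.5 at the free end: 11w₀L⁴/(120EI) = 12707/EI
  point load 163.5 at a = 7.56: Pa²(3L − a)/(6EI) = 47097/EI
  δ_0 = 59804/EI
Tip deflection under a unit load at 2: L³/(3EI) = 666.8/EI.
The prop prevents deflection at 2: R_2 = δ_0/δ_{22} = 59804/666.8 = 89.69 kN.
Moment equilibrium about 1: M_1 = Σ(load moments about 1) − R_2·L = 1527 − 89.69×12.6 = 397 kN·m.

M_1 = 397 kN·m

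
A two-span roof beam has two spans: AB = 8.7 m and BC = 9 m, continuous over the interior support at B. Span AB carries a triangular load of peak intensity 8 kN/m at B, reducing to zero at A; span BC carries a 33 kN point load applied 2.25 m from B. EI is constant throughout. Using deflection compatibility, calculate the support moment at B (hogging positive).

Insert a hinge at B; M_B is the redundant, and each span becomes simply supported.
Discontinuity in slope at B on the released structure — sum the simple-span end rotations:
  span AB: triangular load, peak 8: w₀L³/(45EI) = 117.1/EI
  span BC: point load 33 at a = 2.25: Pab(L + b)/(6LEI) = 146.2/EI
  relative rotation θ_0 = (117.1 + 146.2)/EI = 263.2/EI
A unit hogging moment at B produces rotation L₁/(3EI) + L₂/(3EI) = 5.9/EI.
Compatibility: M_B·(L₁+L₂)/(3EI) = θ_0, giving M_B = 44.62 kN·m (hogging).

M_B = 44.62 kN·m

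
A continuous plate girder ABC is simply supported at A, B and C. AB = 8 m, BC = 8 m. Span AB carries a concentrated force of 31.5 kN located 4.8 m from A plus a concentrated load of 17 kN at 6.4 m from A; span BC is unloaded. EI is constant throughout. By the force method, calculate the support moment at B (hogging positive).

M_B = 33.98 kN·m

Insert a hinge at B; M_B is the redundant, and each span becomes simply supported.
End slopes at the hinge B, treating each span as simply supported:
  span AB: point load 31.5 at a = 4.8: Pab(L + a)/(6LEI) = 129/EI
  span AB: point load 17 at a = 6.4: Pab(L + a)/(6LEI) = 52.22/EI
  relative rotation θ_0 = (181.2 + 0)/EI = 181.2/EI
A unit hogging moment at B produces rotation L₁/(3EI) + L₂/(3EI) = 5.333/EI.
Slope continuity at B: θ_0 = M_B·5.333/EI, so M_B = 181.2/5.333 = 33.98 kN·m (hogging).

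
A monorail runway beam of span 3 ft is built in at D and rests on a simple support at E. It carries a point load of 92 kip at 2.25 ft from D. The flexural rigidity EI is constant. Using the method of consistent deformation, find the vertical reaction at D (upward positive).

R_D = 33.78 kip

Take the reaction at E as the redundant and release it; the primary structure is a cantilever fixed at D.
Deflection at E on the released cantilever, summing each load's contribution:
  point load 92 at a = 2.25: Pa²(3L − a)/(6EI) = 524/EI
Flexibility coefficient — unit upward force at E: δ_{EE} = L³/(3EI) = 9/EI.
The prop prevents deflection at E: R_E = δ_0/δ_{EE} = 524/9 = 58.22 kip.
Vertical equilibrium: R_D = ΣP − R_E = 92 − 58.22 = 33.78 kip.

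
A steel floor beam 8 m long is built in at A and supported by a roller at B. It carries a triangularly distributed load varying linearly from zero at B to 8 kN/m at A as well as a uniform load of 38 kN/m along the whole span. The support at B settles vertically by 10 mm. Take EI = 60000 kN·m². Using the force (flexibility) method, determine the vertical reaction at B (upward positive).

R_B = 116.9 kN

Remove the prop at B; the released (primary) structure is a cantilever built in at A.
Deflection at B on the released cantilever, summing each load's contribution:
  triangular load, peak 8 at the fixed end: w₀L⁴/(30EI) = 1092/EI
  UDL 38: wL⁴/(8EI) = 19456/EI
  δ_0 = 20548/EI
Tip deflection under a unit load at B: L³/(3EI) = 170.7/EI.
With EI = 60000 kN·m²: δ_0 = 0.34247 m and δ_{BB} = 0.002844 m/kN.
Compatibility — the beam at B must follow the support down by 0.01 m: δ_0 − R_B·δ_{BB} = 0.01, so R_B = (0.34247 − 0.01)/0.002844 = 116.9 kN.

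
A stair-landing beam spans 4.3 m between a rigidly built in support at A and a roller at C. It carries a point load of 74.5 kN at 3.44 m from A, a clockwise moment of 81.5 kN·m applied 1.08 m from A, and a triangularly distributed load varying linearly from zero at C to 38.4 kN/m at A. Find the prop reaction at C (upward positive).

Remove the prop at C; the released (primary) structure is a cantilever built in at A.
Free-end deflection of the primary structure under the applied loading (downward +):
  point load 74.5 at a = 3.44: Pa²(3L − a)/(6EI) = 1390/EI
  clockwise couple 81.5 at a = 1.08: M₀a(2L − a)/(2EI) = 331/EI
  triangular load, peak 38.4 at the fixed end: w₀L⁴/(30EI) = 437.6/EI
  δ_0 = 2159/EI
Flexibility coefficient — unit upward force at C: δ_{CC} = L³/(3EI) = 26.5/EI.
Compatibility at C: δ_0 − R_C·δ_{CC} = 0, so R_C = 2159/26.5 = 81.45 kN.

R_C = 81.45 kN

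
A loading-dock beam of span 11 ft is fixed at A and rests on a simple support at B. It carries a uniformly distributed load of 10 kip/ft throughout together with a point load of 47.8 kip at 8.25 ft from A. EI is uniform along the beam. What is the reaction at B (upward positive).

R_B = 71.5 kip

Release the roller at B. Primary structure: cantilever fixed at A.
Primary-structure tip deflection at B by superposition:
  UDL 10: wL⁴/(8EI) = 18301/EI
  point load 47.8 at a = 8.25: Pa²(3L − a)/(6EI) = 13420/EI
  δ_0 = 31721/EI
Tip deflection under a unit load at B: L³/(3EI) = 443.7/EI.
The prop prevents deflection at B: R_B = δ_0/δ_{BB} = 31721/443.7 = 71.5 kip.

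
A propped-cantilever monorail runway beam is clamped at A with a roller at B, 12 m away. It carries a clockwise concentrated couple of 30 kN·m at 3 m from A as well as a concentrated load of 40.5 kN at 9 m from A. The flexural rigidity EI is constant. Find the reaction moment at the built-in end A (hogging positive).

Release the roller at B. Primary structure: cantilever fixed at A.
Downward deflection at the released point B due to the loads:
  clockwise couple 30 at a = 3: M₀a(2L − a)/(2EI) = 945/EI
  point load 40.5 at a = 9: Pa²(3L − a)/(6EI) = 14762/EI
  δ_0 = 15707/EI
Tip deflection under a unit load at B: L³/(3EI) = 576/EI.
Compatibility at B: δ_0 − R_B·δ_{BB} = 0, so R_B = 15707/576 = 27.27 kN.
Moment equilibrium about A: M_A = Σ(load moments about A) − R_B·L = 394.5 − 27.27×12 = 67.27 kN·m.

M_A = 67.27 kN·m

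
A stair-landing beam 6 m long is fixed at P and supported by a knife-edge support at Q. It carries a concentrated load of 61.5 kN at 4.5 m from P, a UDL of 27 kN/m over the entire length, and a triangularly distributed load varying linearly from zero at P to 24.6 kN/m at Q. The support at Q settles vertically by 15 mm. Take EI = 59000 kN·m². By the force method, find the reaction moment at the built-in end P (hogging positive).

M_P = 290.2 kN·m

Take the reaction at Q as the redundant and release it; the primary structure is a cantilever fixed at P.
Free-end deflection of the primary structure under the applied loading (downward +):
  point load 61.5 at a = 4.5: Pa²(3L − a)/(6EI) = 2802/EI
  UDL 27: wL⁴/(8EI) = 4374/EI
  triangular load, peak 24.6 at the free end: 11w₀L⁴/(120EI) = 2922/EI
  δ_0 = 10099/EI
Tip deflection under a unit load at Q: L³/(3EI) = 72/EI.
With EI = 59000 kN·m²: δ_0 = 0.17116 m and δ_{QQ} = 0.00122 m/kN.
Compatibility — the beam at Q must follow the support down by 0.015 m: δ_0 − R_Q·δ_{QQ} = 0.015, so R_Q = (0.17116 − 0.015)/0.00122 = 128 kN.
Moment equilibrium about P: M_P = Σ(load moments about P) − R_Q·L = 1058 − 128×6 = 290.2 kN·m.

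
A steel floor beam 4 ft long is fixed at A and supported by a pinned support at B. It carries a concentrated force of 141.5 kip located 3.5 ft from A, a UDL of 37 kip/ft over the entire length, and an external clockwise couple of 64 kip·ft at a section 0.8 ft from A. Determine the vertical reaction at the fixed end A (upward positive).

R_A = 110.3 kip

Remove the prop at B; the released (primary) structure is a cantilever built in at A.
Downward deflection at the released point B due to the loads:
  point load 141.5 at a = 3.5: Pa²(3L − a)/(6EI) = 2456/EI
  UDL 37: wL⁴/(8EI) = 1184/EI
  clockwise couple 64 at a = 0.8: M₀a(2L − a)/(2EI) = 184.3/EI
  δ_0 = 3824/EI
Tip deflection under a unit load at B: L³/(3EI) = 21.33/EI.
The prop prevents deflection at B: R_B = δ_0/δ_{BB} = 3824/21.33 = 179.2 kip.
Vertical equilibrium: R_A = ΣP − R_B = 289.5 − 179.2 = 110.3 kip.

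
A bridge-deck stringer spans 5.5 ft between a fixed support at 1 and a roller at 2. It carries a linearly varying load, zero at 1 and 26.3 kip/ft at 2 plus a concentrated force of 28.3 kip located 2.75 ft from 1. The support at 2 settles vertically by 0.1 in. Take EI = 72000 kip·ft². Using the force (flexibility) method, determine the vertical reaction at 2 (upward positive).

Remove the prop at 2; the released (primary) structure is a cantilever built in at 1.
Downward deflection at the released point 2 due to the loads:
  triangular load, peak 26.3 at the free end: 11w₀L⁴/(120EI) = 2206/EI
  point load 28.3 at a = 2.75: Pa²(3L − a)/(6EI) = 490.5/EI
  δ_0 = 2697/EI
Flexibility coefficient — unit upward force at 2: δ_{22} = L³/(3EI) = 55.46/EI.
With EI = 72000 kip·ft²: δ_0 = 0.037452 ft and δ_{22} = 0.00077 ft/kip.
Compatibility — the beam at 2 must follow the support down by 0.008333 ft: δ_0 − R_2·δ_{22} = 0.008333, so R_2 = (0.037452 − 0.008333)/0.00077 = 37.8 kip.

R_2 = 37.8 kip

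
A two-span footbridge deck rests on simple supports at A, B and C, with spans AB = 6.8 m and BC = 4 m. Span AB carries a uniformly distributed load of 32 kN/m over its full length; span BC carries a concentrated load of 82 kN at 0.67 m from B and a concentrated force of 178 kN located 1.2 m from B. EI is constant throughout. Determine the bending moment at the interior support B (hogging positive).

Insert a hinge at B; M_B is the redundant, and each span becomes simply supported.
Rotations at B on the released spans (each span's end-slope, ×1/EI):
  span AB: UDL 32: wL³/(24EI) = 419.2/EI
  span BC: point load 82 at a = 0.67: Pab(L + b)/(6LEI) = 55.88/EI
  span BC: point load 178 at a = 1.2: Pab(L + b)/(6LEI) = 169.5/EI
  relative rotation θ_0 = (419.2 + 225.3)/EI = 644.6/EI
A unit hogging moment at B produces rotation L₁/(3EI) + L₂/(3EI) = 3.6/EI.
Compatibility: M_B·(L₁+L₂)/(3EI) = θ_0, giving M_B = 179 kN·m (hogging).

M_B = 179 kN·m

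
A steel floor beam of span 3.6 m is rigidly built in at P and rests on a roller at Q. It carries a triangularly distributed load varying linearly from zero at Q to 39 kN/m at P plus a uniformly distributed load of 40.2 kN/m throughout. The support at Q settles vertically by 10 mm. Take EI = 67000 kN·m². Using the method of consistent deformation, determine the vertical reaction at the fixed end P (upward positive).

Remove the prop at Q; the released (primary) structure is a cantilever built in at P.
Deflection at Q on the released cantilever, summing each load's contribution:
  triangular load, peak 39 at the fixed end: w₀L⁴/(30EI) = 218.4/EI
  UDL 40.2: wL⁴/(8EI) = 844/EI
  δ_0 = 1062/EI
Flexibility coefficient — unit upward force at Q: δ_{QQ} = L³/(3EI) = 15.55/EI.
With EI = 67000 kN·m²: δ_0 = 0.015856 m and δ_{QQ} = 0.000232 m/kN.
Compatibility — the beam at Q must follow the support down by 0.01 m: δ_0 − R_Q·δ_{QQ} = 0.01, so R_Q = (0.015856 − 0.01)/0.000232 = 25.23 kN.
Vertical equilibrium: R_P = ΣP − R_Q = 214.9 − 25.23 = 189.7 kN.

R_P = 189.7 kN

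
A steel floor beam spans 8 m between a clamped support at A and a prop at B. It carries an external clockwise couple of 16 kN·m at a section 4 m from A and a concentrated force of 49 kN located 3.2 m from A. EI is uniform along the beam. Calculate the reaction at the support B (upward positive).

Remove the prop at B; the released (primary) structure is a cantilever built in at A.
Free-end deflection of the primary structure under the applied loading (downward +):
  clockwise couple 16 at a = 4: M₀a(2L − a)/(2EI) = 384/EI
  point load 49 at a = 3.2: Pa²(3L − a)/(6EI) = 1739/EI
  δ_0 = 2123/EI
Flexibility coefficient — unit upward force at B: δ_{BB} = L³/(3EI) = 170.7/EI.
The prop prevents deflection at B: R_B = δ_0/δ_{BB} = 2123/170.7 = 12.44 kN.

R_B = 12.44 kN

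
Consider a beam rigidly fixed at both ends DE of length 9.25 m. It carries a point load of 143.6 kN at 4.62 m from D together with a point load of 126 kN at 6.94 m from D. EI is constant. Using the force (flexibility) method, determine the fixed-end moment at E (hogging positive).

Take the two fixed-end moments M_D, M_E as redundants; the released structure is the simple span DE.
Simple-span end rotations at D and E under the given loads:
  at D: point load 143.6 at a = 4.62: Pab(L + b)/(6LEI) = 768.2/EI
  at E: point load 143.6 at a = 4.62: Pab(L + a)/(6LEI) = 767.6/EI
  at D: point load 126 at a = 6.94: Pab(L + b)/(6LEI) = 420.7/EI
  at E: point load 126 at a = 6.94: Pab(L + a)/(6LEI) = 589.2/EI
  θ_D0 = 1189/EI,  θ_E0 = 1357/EI
Flexibility coefficients: a unit moment at one end gives L/(3EI) there and L/(6EI) at the far end, so f₁₁ = f₂₂ = 3.083/EI and f₁₂ = f₂₁ = 1.542/EI.
Compatibility — zero rotation at each built-in end:
  3.083 M_D + 1.542 M_E = 1189
  1.542 M_D + 3.083 M_E = 1357
Solving the pair gives M_D = 220.8 kN·m and M_E = 329.7 kN·m (hogging).

M_E = 329.7 kN·m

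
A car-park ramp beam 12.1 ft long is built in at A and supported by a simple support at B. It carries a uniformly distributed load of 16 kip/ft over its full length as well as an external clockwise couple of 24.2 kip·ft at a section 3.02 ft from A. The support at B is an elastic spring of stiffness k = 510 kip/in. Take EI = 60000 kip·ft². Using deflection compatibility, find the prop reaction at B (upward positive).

R_B = 72.7 kip

Remove the prop at B; the released (primary) structure is a cantilever built in at A.
Downward deflection at the released point B due to the loads:
  UDL 16: wL⁴/(8EI) = 42872/EI
  clockwise couple 24.2 at a = 3.02: M₀a(2L − a)/(2EI) = 774/EI
  δ_0 = 43646/EI
Tip deflection under a unit load at B: L³/(3EI) = 590.5/EI.
With EI = 60000 kip·ft²: δ_0 = 0.72743 ft and δ_{BB} = 0.009842 ft/kip.
Compatibility — the spring shortens by R_B/k under the reaction it provides: δ_0 − R_B·δ_{BB} = R_B/k. With 1/k = 1/(510×12) ft/kip = 0.000163 ft/kip, R_B = δ_0 / (δ_{BB} + 1/k) = 0.72743 / (0.009842 + 0.000163) = 72.7 kip.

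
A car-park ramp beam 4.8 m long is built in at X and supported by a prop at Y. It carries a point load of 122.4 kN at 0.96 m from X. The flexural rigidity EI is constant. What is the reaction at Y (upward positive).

Take the reaction at Y as the redundant and release it; the primary structure is a cantilever fixed at X.
Deflection at Y on the released cantilever, summing each load's contribution:
  point load 122.4 at a = 0.96: Pa²(3L − a)/(6EI) = 252.7/EI
Flexibility coefficient — unit upward force at Y: δ_{YY} = L³/(3EI) = 36.86/EI.
The prop prevents deflection at Y: R_Y = δ_0/δ_{YY} = 252.7/36.86 = 6.854 kN.

R_Y = 6.854 kN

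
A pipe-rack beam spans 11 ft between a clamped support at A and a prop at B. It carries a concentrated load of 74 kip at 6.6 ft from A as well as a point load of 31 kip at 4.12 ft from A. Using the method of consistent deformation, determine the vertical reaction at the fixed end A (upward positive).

R_A = 67.32 kip

Release the roller at B. Primary structure: cantilever fixed at A.
Primary-structure tip deflection at B by superposition:
  point load 74 at a = 6.6: Pa²(3L − a)/(6EI) = 14183/EI
  point load 31 at a = 4.12: Pa²(3L − a)/(6EI) = 2533/EI
  δ_0 = 16716/EI
Tip deflection under a unit load at B: L³/(3EI) = 443.7/EI.
Compatibility at B: δ_0 − R_B·δ_{BB} = 0, so R_B = 16716/443.7 = 37.68 kip.
Vertical equilibrium: R_A = ΣP − R_B = 105 − 37.68 = 67.32 kip.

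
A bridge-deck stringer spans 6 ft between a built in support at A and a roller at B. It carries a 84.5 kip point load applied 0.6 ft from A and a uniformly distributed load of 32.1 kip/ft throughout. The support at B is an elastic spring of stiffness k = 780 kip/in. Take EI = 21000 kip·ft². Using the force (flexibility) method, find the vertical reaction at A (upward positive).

R_A = 205.9 kip

Choose R_B as the redundant. The primary structure is the cantilever fixed at A.
Deflection at B on the released cantilever, summing each load's contribution:
  point load 84.5 at a = 0.6: Pa²(3L − a)/(6EI) = 88.22/EI
  UDL 32.1: wL⁴/(8EI) = 5200/EI
  δ_0 = 5288/EI
Tip deflection under a unit load at B: L³/(3EI) = 72/EI.
With EI = 21000 kip·ft²: δ_0 = 0.25183 ft and δ_{BB} = 0.003429 ft/kip.
Compatibility — the spring shortens by R_B/k under the reaction it provides: δ_0 − R_B·δ_{BB} = R_B/k. With 1/k = 1/(780×12) ft/kip = 0.000107 ft/kip, R_B = δ_0 / (δ_{BB} + 1/k) = 0.25183 / (0.003429 + 0.000107) = 71.23 kip.
Vertical equilibrium: R_A = ΣP − R_B = 277.1 − 71.23 = 205.9 kip.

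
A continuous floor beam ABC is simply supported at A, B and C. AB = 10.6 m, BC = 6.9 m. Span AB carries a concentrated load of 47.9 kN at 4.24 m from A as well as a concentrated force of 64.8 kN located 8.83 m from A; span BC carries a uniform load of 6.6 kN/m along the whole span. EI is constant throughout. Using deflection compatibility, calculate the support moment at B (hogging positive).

Insert a hinge at B; M_B is the redundant, and each span becomes simply supported.
Discontinuity in slope at B on the released structure — sum the simple-span end rotations:
  span AB: point load 47.9 at a = 4.24: Pab(L + a)/(6LEI) = 301.4/EI
  span AB: point load 64.8 at a = 8.83: Pab(L + a)/(6LEI) = 309.4/EI
  span BC: UDL 6.6: wL³/(24EI) = 90.34/EI
  relative rotation θ_0 = (610.8 + 90.34)/EI = 701.1/EI
A unit hogging moment at B produces rotation L₁/(3EI) + L₂/(3EI) = 5.833/EI.
Slope continuity at B: θ_0 = M_B·5.833/EI, so M_B = 701.1/5.833 = 120.2 kN·m (hogging).

M_B = 120.2 kN·m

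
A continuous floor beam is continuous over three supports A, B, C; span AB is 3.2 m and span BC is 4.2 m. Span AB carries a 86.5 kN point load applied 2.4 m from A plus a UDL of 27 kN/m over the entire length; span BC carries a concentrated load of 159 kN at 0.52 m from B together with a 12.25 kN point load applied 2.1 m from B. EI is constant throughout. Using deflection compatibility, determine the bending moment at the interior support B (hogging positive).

M_B = 78.63 kN·m

Take M_B as the redundant. Released structure: two simple spans AB and BC with a hinge at B.
End slopes at the hinge B, treating each span as simply supported:
  span AB: point load 86.5 at a = 2.4: Pab(L + a)/(6LEI) = 48.44/EI
  span AB: UDL 27: wL³/(24EI) = 36.86/EI
  span BC: point load 159 at a = 0.52: Pab(L + b)/(6LEI) = 95.14/EI
  span BC: point load 12.25 at a = 2.1: Pab(L + b)/(6LEI) = 13.51/EI
  relative rotation θ_0 = (85.3 + 108.6)/EI = 194/EI
A unit hogging moment at B produces rotation L₁/(3EI) + L₂/(3EI) = 2.467/EI.
Compatibility: M_B·(L₁+L₂)/(3EI) = θ_0, giving M_B = 78.63 kN·m (hogging).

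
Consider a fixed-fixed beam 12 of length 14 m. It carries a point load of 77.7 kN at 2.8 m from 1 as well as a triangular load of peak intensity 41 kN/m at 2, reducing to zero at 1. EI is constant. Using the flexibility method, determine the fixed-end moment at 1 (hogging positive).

Release both end moments; the primary structure is a simply-supported span 12 with redundants M_1 and M_2.
End rotations of the released simple span under the applied load (×1/EI):
  at 1: point load 77.7 at a = 2.8: Pab(L + b)/(6LEI) = 731/EI
  at 2: point load 77.7 at a = 2.8: Pab(L + a)/(6LEI) = 487.3/EI
  at 1: triangular load, peak 41: 7w₀L³/(360EI) = 2188/EI
  at 2: triangular load, peak 41: w₀L³/(45EI) = 2500/EI
  θ_10 = 2919/EI,  θ_20 = 2987/EI
Flexibility coefficients: a unit moment at one end gives L/(3EI) there and L/(6EI) at the far end, so f₁₁ = f₂₂ = 4.667/EI and f₁₂ = f₂₁ = 2.333/EI.
Compatibility — zero rotation at each built-in end:
  4.667 M_1 + 2.333 M_2 = 2919
  2.333 M_1 + 4.667 M_2 = 2987
Solving the pair gives M_1 = 407.1 kN·m and M_2 = 436.6 kN·m (hogging).

M_1 = 407.1 kN·m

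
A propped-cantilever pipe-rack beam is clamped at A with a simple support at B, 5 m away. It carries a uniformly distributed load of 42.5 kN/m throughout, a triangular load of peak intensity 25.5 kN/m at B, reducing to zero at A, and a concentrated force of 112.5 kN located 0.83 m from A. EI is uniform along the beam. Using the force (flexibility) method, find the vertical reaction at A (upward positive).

R_A = 269.6 kN

Remove the prop at B; the released (primary) structure is a cantilever built in at A.
Deflection at B on the released cantilever, summing each load's contribution:
  UDL 42.5: wL⁴/(8EI) = 3320/EI
  triangular load, peak 25.5 at the free end: 11w₀L⁴/(120EI) = 1461/EI
  point load 112.5 at a = 0.83: Pa²(3L − a)/(6EI) = 183/EI
  δ_0 = 4964/EI
Tip deflection under a unit load at B: L³/(3EI) = 41.67/EI.
The prop prevents deflection at B: R_B = δ_0/δ_{BB} = 4964/41.67 = 119.1 kN.
Vertical equilibrium: R_A = ΣP − R_B = 388.8 − 119.1 = 269.6 kN.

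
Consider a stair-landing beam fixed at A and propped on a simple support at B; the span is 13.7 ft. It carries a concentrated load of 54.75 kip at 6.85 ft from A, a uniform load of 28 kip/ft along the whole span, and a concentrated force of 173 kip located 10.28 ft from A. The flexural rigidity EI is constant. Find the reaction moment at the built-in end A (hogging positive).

Choose R_B as the redundant. The primary structure is the cantilever fixed at A.
Downward deflection at the released point B due to the loads:
  point load 54.75 at a = 6.85: Pa²(3L − a)/(6EI) = 14665/EI
  UDL 28: wL⁴/(8EI) = 123296/EI
  point load 173 at a = 10.28: Pa²(3L − a)/(6EI) = 93910/EI
  δ_0 = 231872/EI
Flexibility coefficient — unit upward force at B: δ_{BB} = L³/(3EI) = 857.1/EI.
Compatibility at B: δ_0 − R_B·δ_{BB} = 0, so R_B = 231872/857.1 = 270.5 kip.
Moment equilibrium about A: M_A = Σ(load moments about A) − R_B·L = 4781 − 270.5×13.7 = 1075 kip·ft.

M_A = 1075 kip·ft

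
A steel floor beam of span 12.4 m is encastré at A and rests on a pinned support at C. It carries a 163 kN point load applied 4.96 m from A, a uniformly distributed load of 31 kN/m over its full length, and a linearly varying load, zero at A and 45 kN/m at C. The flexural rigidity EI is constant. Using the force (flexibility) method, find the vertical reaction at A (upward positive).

Take the reaction at C as the redundant and release it; the primary structure is a cantilever fixed at A.
Primary-structure tip deflection at C by superposition:
  point load 163 at a = 4.96: Pa²(3L − a)/(6EI) = 21547/EI
  UDL 31: wL⁴/(8EI) = 91613/EI
  triangular load, peak 45 at the free end: 11w₀L⁴/(120EI) = 97524/EI
  δ_0 = 210684/EI
Tip deflection under a unit load at C: L³/(3EI) = 635.5/EI.
The prop prevents deflection at C: R_C = δ_0/δ_{CC} = 210684/635.5 = 331.5 kN.
Vertical equilibrium: R_A = ΣP − R_C = 826.4 − 331.5 = 494.9 kN.

R_A = 494.9 kN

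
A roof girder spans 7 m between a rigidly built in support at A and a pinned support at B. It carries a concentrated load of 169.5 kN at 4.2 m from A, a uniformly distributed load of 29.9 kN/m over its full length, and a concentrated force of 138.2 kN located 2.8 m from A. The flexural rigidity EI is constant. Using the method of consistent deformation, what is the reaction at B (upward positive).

R_B = 180.5 kN

Take the reaction at B as the redundant and release it; the primary structure is a cantilever fixed at A.
Deflection at B on the released cantilever, summing each load's contribution:
  point load 169.5 at a = 4.2: Pa²(3L − a)/(6EI) = 8372/EI
  UDL 29.9: wL⁴/(8EI) = 8974/EI
  point load 138.2 at a = 2.8: Pa²(3L − a)/(6EI) = 3287/EI
  δ_0 = 20632/EI
Tip deflection under a unit load at B: L³/(3EI) = 114.3/EI.
The prop prevents deflection at B: R_B = δ_0/δ_{BB} = 20632/114.3 = 180.5 kN.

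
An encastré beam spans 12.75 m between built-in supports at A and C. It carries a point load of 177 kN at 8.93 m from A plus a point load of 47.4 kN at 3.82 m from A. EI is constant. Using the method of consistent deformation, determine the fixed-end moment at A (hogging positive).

Take the two fixed-end moments M_A, M_C as redundants; the released structure is the simple span AC.
Simple-span end rotations at A and C under the given loads:
  at A: point load 177 at a = 8.93: Pab(L + b)/(6LEI) = 1308/EI
  at C: point load 177 at a = 8.93: Pab(L + a)/(6LEI) = 1711/EI
  at A: point load 47.4 at a = 3.82: Pab(L + b)/(6LEI) = 458.2/EI
  at C: point load 47.4 at a = 3.82: Pab(L + a)/(6LEI) = 350.2/EI
  θ_A0 = 1766/EI,  θ_C0 = 2061/EI
Flexibility coefficients: a unit moment at one end gives L/(3EI) there and L/(6EI) at the far end, so f₁₁ = f₂₂ = 4.25/EI and f₁₂ = f₂₁ = 2.125/EI.
Compatibility — zero rotation at each built-in end:
  4.25 M_A + 2.125 M_C = 1766
  2.125 M_A + 4.25 M_C = 2061
Solving the pair gives M_A = 230.7 kN·m and M_C = 369.7 kN·m (hogging).

M_A = 230.7 kN·m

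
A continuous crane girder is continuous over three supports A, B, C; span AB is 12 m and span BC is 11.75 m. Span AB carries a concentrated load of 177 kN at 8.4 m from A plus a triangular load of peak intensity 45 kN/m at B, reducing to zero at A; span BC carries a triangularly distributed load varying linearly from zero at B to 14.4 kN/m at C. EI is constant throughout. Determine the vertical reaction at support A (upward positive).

R_A = 104.2 kN

Take M_B as the redundant. Released structure: two simple spans AB and BC with a hinge at B.
Rotations at B on the released spans (each span's end-slope, ×1/EI):
  span AB: point load 177 at a = 8.4: Pab(L + a)/(6LEI) = 1517/EI
  span AB: triangular load, peak 45: w₀L³/(45EI) = 1728/EI
  span BC: triangular load, peak 14.4: 7w₀L³/(360EI) = 454.2/EI
  relative rotation θ_0 = (3245 + 454.2)/EI = 3699/EI
A unit hogging moment at B produces rotation L₁/(3EI) + L₂/(3EI) = 7.917/EI.
Slope continuity at B: θ_0 = M_B·7.917/EI, so M_B = 3699/7.917 = 467.2 kN·m (hogging).
Span AB, ΣM about A with M_B applied at B: R_B^{AB}·12 = 3647 + 467.2, so R_B^{AB} = 342.8 kN and R_A = 447 − 342.8 = 104.2 kN.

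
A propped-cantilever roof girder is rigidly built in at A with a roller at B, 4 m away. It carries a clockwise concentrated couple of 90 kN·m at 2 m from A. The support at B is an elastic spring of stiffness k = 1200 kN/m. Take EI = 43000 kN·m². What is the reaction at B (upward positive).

Choose R_B as the redundant. The primary structure is the cantilever fixed at A.
Primary-structure tip deflection at B by superposition:
  clockwise couple 90 at a = 2: M₀a(2L − a)/(2EI) = 540/EI
Tip deflection under a unit load at B: L³/(3EI) = 21.33/EI.
With EI = 43000 kN·m²: δ_0 = 0.012558 m and δ_{BB} = 0.000496 m/kN.
Compatibility — the spring shortens by R_B/k under the reaction it provides: δ_0 − R_B·δ_{BB} = R_B/k. With 1/k = 0.000833 m/kN, R_B = δ_0 / (δ_{BB} + 1/k) = 0.012558 / (0.000496 + 0.000833) = 9.446 kN.

R_B = 9.446 kN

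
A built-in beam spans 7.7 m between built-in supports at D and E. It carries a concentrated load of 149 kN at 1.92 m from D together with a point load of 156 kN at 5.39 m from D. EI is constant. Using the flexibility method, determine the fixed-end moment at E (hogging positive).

Take the two fixed-end moments M_D, M_E as redundants; the released structure is the simple span DE.
On the primary (simply-supported) span, the end slopes from the loading are:
  at D: point load 149 at a = 1.92: Pab(L + b)/(6LEI) = 482.5/EI
  at E: point load 149 at a = 1.92: Pab(L + a)/(6LEI) = 344.3/EI
  at D: point load 156 at a = 5.39: Pab(L + b)/(6LEI) = 420.8/EI
  at E: point load 156 at a = 5.39: Pab(L + a)/(6LEI) = 550.3/EI
  θ_D0 = 903.3/EI,  θ_E0 = 894.6/EI
Flexibility coefficients: a unit moment at one end gives L/(3EI) there and L/(6EI) at the far end, so f₁₁ = f₂₂ = 2.567/EI and f₁₂ = f₂₁ = 1.283/EI.
Compatibility — zero rotation at each built-in end:
  2.567 M_D + 1.283 M_E = 903.3
  1.283 M_D + 2.567 M_E = 894.6
Solving the pair gives M_D = 236.9 kN·m and M_E = 230.1 kN·m (hogging).

M_E = 230.1 kN·m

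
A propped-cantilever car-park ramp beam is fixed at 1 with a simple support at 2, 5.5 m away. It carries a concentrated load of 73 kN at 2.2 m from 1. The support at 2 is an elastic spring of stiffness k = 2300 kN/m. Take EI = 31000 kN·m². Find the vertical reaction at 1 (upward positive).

Choose R_2 as the redundant. The primary structure is the cantilever fixed at 1.
Primary-structure tip deflection at 2 by superposition:
  point load 73 at a = 2.2: Pa²(3L − a)/(6EI) = 842.1/EI
Flexibility coefficient — unit upward force at 2: δ_{22} = L³/(3EI) = 55.46/EI.
With EI = 31000 kN·m²: δ_0 = 0.027164 m and δ_{22} = 0.001789 m/kN.
Compatibility — the spring shortens by R_2/k under the reaction it provides: δ_0 − R_2·δ_{22} = R_2/k. With 1/k = 0.000435 m/kN, R_2 = δ_0 / (δ_{22} + 1/k) = 0.027164 / (0.001789 + 0.000435) = 12.22 kN.
Vertical equilibrium: R_1 = ΣP − R_2 = 73 − 12.22 = 60.78 kN.

R_1 = 60.78 kN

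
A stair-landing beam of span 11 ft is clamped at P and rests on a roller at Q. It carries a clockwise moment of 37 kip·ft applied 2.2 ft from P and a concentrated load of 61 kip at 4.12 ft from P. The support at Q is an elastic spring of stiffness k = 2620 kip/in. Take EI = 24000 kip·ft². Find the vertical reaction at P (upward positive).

R_P = 47.97 kip

Remove the prop at Q; the released (primary) structure is a cantilever built in at P.
Downward deflection at the released point Q due to the loads:
  clockwise couple 37 at a = 2.2: M₀a(2L − a)/(2EI) = 805.9/EI
  point load 61 at a = 4.12: Pa²(3L − a)/(6EI) = 4984/EI
  δ_0 = 5790/EI
Tip deflection under a unit load at Q: L³/(3EI) = 443.7/EI.
With EI = 24000 kip·ft²: δ_0 = 0.24124 ft and δ_{QQ} = 0.018486 ft/kip.
Compatibility — the spring shortens by R_Q/k under the reaction it provides: δ_0 − R_Q·δ_{QQ} = R_Q/k. With 1/k = 1/(2620×12) ft/kip = 0.000032 ft/kip, R_Q = δ_0 / (δ_{QQ} + 1/k) = 0.24124 / (0.018486 + 0.000032) = 13.03 kip.
Vertical equilibrium: R_P = ΣP − R_Q = 61 − 13.03 = 47.97 kip.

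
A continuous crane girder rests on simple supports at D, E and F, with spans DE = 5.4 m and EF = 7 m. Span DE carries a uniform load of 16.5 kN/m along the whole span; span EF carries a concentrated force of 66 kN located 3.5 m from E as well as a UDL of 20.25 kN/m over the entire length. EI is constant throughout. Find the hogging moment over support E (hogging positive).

Take M_E as the redundant. Released structure: two simple spans DE and EF with a hinge at E.
End slopes at the hinge E, treating each span as simply supported:
  span DE: UDL 16.5: wL³/(24EI) = 108.3/EI
  span EF: point load 66 at a = 3.5: Pab(L + b)/(6LEI) = 202.1/EI
  span EF: UDL 20.25: wL³/(24EI) = 289.4/EI
  relative rotation θ_0 = (108.3 + 491.5)/EI = 599.8/EI
A unit hogging moment at E produces rotation L₁/(3EI) + L₂/(3EI) = 4.133/EI.
Slope continuity at E: θ_0 = M_E·4.133/EI, so M_E = 599.8/4.133 = 145.1 kN·m (hogging).

M_E = 145.1 kN·m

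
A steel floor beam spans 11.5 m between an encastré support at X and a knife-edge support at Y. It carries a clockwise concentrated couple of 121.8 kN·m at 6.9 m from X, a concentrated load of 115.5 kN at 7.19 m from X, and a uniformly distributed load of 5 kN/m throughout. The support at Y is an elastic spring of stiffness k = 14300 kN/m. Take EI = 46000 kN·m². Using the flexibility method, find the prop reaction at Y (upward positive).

R_Y = 87.96 kN

Remove the prop at Y; the released (primary) structure is a cantilever built in at X.
Primary-structure tip deflection at Y by superposition:
  clockwise couple 121.8 at a = 6.9: M₀a(2L − a)/(2EI) = 6765/EI
  point load 115.5 at a = 7.19: Pa²(3L − a)/(6EI) = 27178/EI
  UDL 5: wL⁴/(8EI) = 10931/EI
  δ_0 = 44874/EI
Flexibility coefficient — unit upward force at Y: δ_{YY} = L³/(3EI) = 507/EI.
With EI = 46000 kN·m²: δ_0 = 0.97553 m and δ_{YY} = 0.011021 m/kN.
Compatibility — the spring shortens by R_Y/k under the reaction it provides: δ_0 − R_Y·δ_{YY} = R_Y/k. With 1/k = 0.00007 m/kN, R_Y = δ_0 / (δ_{YY} + 1/k) = 0.97553 / (0.011021 + 0.00007) = 87.96 kN.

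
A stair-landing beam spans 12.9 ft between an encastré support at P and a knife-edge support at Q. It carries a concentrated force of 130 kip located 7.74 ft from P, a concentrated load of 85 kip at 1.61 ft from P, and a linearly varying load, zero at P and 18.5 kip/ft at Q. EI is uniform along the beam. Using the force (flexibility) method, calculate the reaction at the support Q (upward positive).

Choose R_Q as the redundant. The primary structure is the cantilever fixed at P.
Primary-structure tip deflection at Q by superposition:
  point load 130 at a = 7.74: Pa²(3L − a)/(6EI) = 40186/EI
  point load 85 at a = 1.61: Pa²(3L − a)/(6EI) = 1362/EI
  triangular load, peak 18.5 at the free end: 11w₀L⁴/(120EI) = 46962/EI
  δ_0 = 88510/EI
Flexibility coefficient — unit upward force at Q: δ_{QQ} = L³/(3EI) = 715.6/EI.
Compatibility at Q: δ_0 − R_Q·δ_{QQ} = 0, so R_Q = 88510/715.6 = 123.7 kip.

R_Q = 123.7 kip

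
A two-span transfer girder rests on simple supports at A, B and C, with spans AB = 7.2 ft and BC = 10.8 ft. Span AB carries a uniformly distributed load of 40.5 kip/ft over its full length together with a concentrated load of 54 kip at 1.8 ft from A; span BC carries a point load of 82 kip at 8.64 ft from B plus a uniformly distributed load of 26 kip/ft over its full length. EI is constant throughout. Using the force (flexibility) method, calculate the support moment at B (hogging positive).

Take M_B as the redundant. Released structure: two simple spans AB and BC with a hinge at B.
Rotations at B on the released spans (each span's end-slope, ×1/EI):
  span AB: UDL 40.5: wL³/(24EI) = 629.9/EI
  span AB: point load 54 at a = 1.8: Pab(L + a)/(6LEI) = 109.3/EI
  span BC: point load 82 at a = 8.64: Pab(L + b)/(6LEI) = 306.1/EI
  span BC: UDL 26: wL³/(24EI) = 1365/EI
  relative rotation θ_0 = (739.2 + 1671)/EI = 2410/EI
A unit hogging moment at B produces rotation L₁/(3EI) + L₂/(3EI) = 6/EI.
Slope continuity at B: θ_0 = M_B·6/EI, so M_B = 2410/6 = 401.7 kip·ft (hogging).

M_B = 401.7 kip·ft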